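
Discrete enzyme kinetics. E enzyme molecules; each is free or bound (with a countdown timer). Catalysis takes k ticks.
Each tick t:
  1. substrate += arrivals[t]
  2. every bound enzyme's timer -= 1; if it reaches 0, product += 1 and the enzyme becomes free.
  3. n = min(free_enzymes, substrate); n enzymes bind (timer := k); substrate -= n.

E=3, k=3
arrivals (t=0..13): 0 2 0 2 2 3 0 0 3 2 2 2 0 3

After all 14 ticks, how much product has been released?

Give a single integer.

Answer: 11

Derivation:
t=0: arr=0 -> substrate=0 bound=0 product=0
t=1: arr=2 -> substrate=0 bound=2 product=0
t=2: arr=0 -> substrate=0 bound=2 product=0
t=3: arr=2 -> substrate=1 bound=3 product=0
t=4: arr=2 -> substrate=1 bound=3 product=2
t=5: arr=3 -> substrate=4 bound=3 product=2
t=6: arr=0 -> substrate=3 bound=3 product=3
t=7: arr=0 -> substrate=1 bound=3 product=5
t=8: arr=3 -> substrate=4 bound=3 product=5
t=9: arr=2 -> substrate=5 bound=3 product=6
t=10: arr=2 -> substrate=5 bound=3 product=8
t=11: arr=2 -> substrate=7 bound=3 product=8
t=12: arr=0 -> substrate=6 bound=3 product=9
t=13: arr=3 -> substrate=7 bound=3 product=11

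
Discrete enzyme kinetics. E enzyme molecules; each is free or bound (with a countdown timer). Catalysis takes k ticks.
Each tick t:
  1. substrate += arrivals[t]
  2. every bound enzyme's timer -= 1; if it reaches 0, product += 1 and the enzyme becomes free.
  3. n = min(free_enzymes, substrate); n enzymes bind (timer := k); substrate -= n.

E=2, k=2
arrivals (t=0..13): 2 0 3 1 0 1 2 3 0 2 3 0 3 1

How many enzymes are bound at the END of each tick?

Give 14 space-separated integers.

Answer: 2 2 2 2 2 2 2 2 2 2 2 2 2 2

Derivation:
t=0: arr=2 -> substrate=0 bound=2 product=0
t=1: arr=0 -> substrate=0 bound=2 product=0
t=2: arr=3 -> substrate=1 bound=2 product=2
t=3: arr=1 -> substrate=2 bound=2 product=2
t=4: arr=0 -> substrate=0 bound=2 product=4
t=5: arr=1 -> substrate=1 bound=2 product=4
t=6: arr=2 -> substrate=1 bound=2 product=6
t=7: arr=3 -> substrate=4 bound=2 product=6
t=8: arr=0 -> substrate=2 bound=2 product=8
t=9: arr=2 -> substrate=4 bound=2 product=8
t=10: arr=3 -> substrate=5 bound=2 product=10
t=11: arr=0 -> substrate=5 bound=2 product=10
t=12: arr=3 -> substrate=6 bound=2 product=12
t=13: arr=1 -> substrate=7 bound=2 product=12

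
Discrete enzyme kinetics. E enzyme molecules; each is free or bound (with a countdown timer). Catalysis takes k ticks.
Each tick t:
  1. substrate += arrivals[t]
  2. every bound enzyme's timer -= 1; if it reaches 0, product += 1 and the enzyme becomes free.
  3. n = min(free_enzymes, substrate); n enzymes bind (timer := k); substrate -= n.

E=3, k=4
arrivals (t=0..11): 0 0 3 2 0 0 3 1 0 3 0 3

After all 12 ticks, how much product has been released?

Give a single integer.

Answer: 6

Derivation:
t=0: arr=0 -> substrate=0 bound=0 product=0
t=1: arr=0 -> substrate=0 bound=0 product=0
t=2: arr=3 -> substrate=0 bound=3 product=0
t=3: arr=2 -> substrate=2 bound=3 product=0
t=4: arr=0 -> substrate=2 bound=3 product=0
t=5: arr=0 -> substrate=2 bound=3 product=0
t=6: arr=3 -> substrate=2 bound=3 product=3
t=7: arr=1 -> substrate=3 bound=3 product=3
t=8: arr=0 -> substrate=3 bound=3 product=3
t=9: arr=3 -> substrate=6 bound=3 product=3
t=10: arr=0 -> substrate=3 bound=3 product=6
t=11: arr=3 -> substrate=6 bound=3 product=6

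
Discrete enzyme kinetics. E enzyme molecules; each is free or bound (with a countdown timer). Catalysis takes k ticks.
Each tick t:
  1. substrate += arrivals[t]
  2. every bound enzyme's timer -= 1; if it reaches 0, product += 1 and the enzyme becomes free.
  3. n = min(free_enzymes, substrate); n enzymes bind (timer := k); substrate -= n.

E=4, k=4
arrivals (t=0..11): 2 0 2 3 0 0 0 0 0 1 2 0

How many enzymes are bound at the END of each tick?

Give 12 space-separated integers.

Answer: 2 2 4 4 4 4 3 3 1 2 3 3

Derivation:
t=0: arr=2 -> substrate=0 bound=2 product=0
t=1: arr=0 -> substrate=0 bound=2 product=0
t=2: arr=2 -> substrate=0 bound=4 product=0
t=3: arr=3 -> substrate=3 bound=4 product=0
t=4: arr=0 -> substrate=1 bound=4 product=2
t=5: arr=0 -> substrate=1 bound=4 product=2
t=6: arr=0 -> substrate=0 bound=3 product=4
t=7: arr=0 -> substrate=0 bound=3 product=4
t=8: arr=0 -> substrate=0 bound=1 product=6
t=9: arr=1 -> substrate=0 bound=2 product=6
t=10: arr=2 -> substrate=0 bound=3 product=7
t=11: arr=0 -> substrate=0 bound=3 product=7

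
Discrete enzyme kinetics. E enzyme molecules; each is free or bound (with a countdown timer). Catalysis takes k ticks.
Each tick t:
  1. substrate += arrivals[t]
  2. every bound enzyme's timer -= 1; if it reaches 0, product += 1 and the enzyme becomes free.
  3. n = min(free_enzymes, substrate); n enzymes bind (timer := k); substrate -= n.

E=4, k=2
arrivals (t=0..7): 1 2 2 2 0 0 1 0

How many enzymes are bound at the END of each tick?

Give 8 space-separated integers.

Answer: 1 3 4 4 2 0 1 1

Derivation:
t=0: arr=1 -> substrate=0 bound=1 product=0
t=1: arr=2 -> substrate=0 bound=3 product=0
t=2: arr=2 -> substrate=0 bound=4 product=1
t=3: arr=2 -> substrate=0 bound=4 product=3
t=4: arr=0 -> substrate=0 bound=2 product=5
t=5: arr=0 -> substrate=0 bound=0 product=7
t=6: arr=1 -> substrate=0 bound=1 product=7
t=7: arr=0 -> substrate=0 bound=1 product=7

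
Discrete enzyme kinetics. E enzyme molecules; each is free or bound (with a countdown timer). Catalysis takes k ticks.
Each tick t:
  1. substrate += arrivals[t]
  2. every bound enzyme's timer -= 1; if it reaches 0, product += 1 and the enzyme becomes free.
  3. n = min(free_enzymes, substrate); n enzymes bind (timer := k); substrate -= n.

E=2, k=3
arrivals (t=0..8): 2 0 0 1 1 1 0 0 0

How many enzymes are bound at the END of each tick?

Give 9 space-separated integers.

Answer: 2 2 2 1 2 2 2 1 1

Derivation:
t=0: arr=2 -> substrate=0 bound=2 product=0
t=1: arr=0 -> substrate=0 bound=2 product=0
t=2: arr=0 -> substrate=0 bound=2 product=0
t=3: arr=1 -> substrate=0 bound=1 product=2
t=4: arr=1 -> substrate=0 bound=2 product=2
t=5: arr=1 -> substrate=1 bound=2 product=2
t=6: arr=0 -> substrate=0 bound=2 product=3
t=7: arr=0 -> substrate=0 bound=1 product=4
t=8: arr=0 -> substrate=0 bound=1 product=4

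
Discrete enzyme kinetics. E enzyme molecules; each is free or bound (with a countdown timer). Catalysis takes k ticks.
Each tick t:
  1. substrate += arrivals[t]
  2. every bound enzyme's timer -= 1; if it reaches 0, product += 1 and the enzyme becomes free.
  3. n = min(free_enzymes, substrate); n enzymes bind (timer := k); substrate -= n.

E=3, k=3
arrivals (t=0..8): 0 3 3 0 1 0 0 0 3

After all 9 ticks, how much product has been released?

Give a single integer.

Answer: 6

Derivation:
t=0: arr=0 -> substrate=0 bound=0 product=0
t=1: arr=3 -> substrate=0 bound=3 product=0
t=2: arr=3 -> substrate=3 bound=3 product=0
t=3: arr=0 -> substrate=3 bound=3 product=0
t=4: arr=1 -> substrate=1 bound=3 product=3
t=5: arr=0 -> substrate=1 bound=3 product=3
t=6: arr=0 -> substrate=1 bound=3 product=3
t=7: arr=0 -> substrate=0 bound=1 product=6
t=8: arr=3 -> substrate=1 bound=3 product=6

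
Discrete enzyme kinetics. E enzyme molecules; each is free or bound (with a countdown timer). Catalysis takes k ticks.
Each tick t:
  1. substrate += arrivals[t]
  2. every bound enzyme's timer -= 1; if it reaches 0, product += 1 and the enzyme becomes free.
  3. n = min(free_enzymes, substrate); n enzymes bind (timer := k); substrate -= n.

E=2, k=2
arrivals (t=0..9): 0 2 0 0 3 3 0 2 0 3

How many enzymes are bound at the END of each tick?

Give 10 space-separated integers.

t=0: arr=0 -> substrate=0 bound=0 product=0
t=1: arr=2 -> substrate=0 bound=2 product=0
t=2: arr=0 -> substrate=0 bound=2 product=0
t=3: arr=0 -> substrate=0 bound=0 product=2
t=4: arr=3 -> substrate=1 bound=2 product=2
t=5: arr=3 -> substrate=4 bound=2 product=2
t=6: arr=0 -> substrate=2 bound=2 product=4
t=7: arr=2 -> substrate=4 bound=2 product=4
t=8: arr=0 -> substrate=2 bound=2 product=6
t=9: arr=3 -> substrate=5 bound=2 product=6

Answer: 0 2 2 0 2 2 2 2 2 2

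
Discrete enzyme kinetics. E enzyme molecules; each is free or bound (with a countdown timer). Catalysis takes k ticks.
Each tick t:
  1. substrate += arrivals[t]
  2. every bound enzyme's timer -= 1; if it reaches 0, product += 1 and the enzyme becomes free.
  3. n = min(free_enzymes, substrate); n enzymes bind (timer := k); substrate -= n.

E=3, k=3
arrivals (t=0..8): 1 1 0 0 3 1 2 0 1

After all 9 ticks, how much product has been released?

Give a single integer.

t=0: arr=1 -> substrate=0 bound=1 product=0
t=1: arr=1 -> substrate=0 bound=2 product=0
t=2: arr=0 -> substrate=0 bound=2 product=0
t=3: arr=0 -> substrate=0 bound=1 product=1
t=4: arr=3 -> substrate=0 bound=3 product=2
t=5: arr=1 -> substrate=1 bound=3 product=2
t=6: arr=2 -> substrate=3 bound=3 product=2
t=7: arr=0 -> substrate=0 bound=3 product=5
t=8: arr=1 -> substrate=1 bound=3 product=5

Answer: 5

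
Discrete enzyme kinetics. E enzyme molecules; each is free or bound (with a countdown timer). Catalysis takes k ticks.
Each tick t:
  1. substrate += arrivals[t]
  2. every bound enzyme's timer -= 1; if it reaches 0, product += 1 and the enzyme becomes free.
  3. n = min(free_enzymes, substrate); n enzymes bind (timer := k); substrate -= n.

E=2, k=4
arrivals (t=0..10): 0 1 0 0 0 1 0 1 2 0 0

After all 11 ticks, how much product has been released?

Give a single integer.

t=0: arr=0 -> substrate=0 bound=0 product=0
t=1: arr=1 -> substrate=0 bound=1 product=0
t=2: arr=0 -> substrate=0 bound=1 product=0
t=3: arr=0 -> substrate=0 bound=1 product=0
t=4: arr=0 -> substrate=0 bound=1 product=0
t=5: arr=1 -> substrate=0 bound=1 product=1
t=6: arr=0 -> substrate=0 bound=1 product=1
t=7: arr=1 -> substrate=0 bound=2 product=1
t=8: arr=2 -> substrate=2 bound=2 product=1
t=9: arr=0 -> substrate=1 bound=2 product=2
t=10: arr=0 -> substrate=1 bound=2 product=2

Answer: 2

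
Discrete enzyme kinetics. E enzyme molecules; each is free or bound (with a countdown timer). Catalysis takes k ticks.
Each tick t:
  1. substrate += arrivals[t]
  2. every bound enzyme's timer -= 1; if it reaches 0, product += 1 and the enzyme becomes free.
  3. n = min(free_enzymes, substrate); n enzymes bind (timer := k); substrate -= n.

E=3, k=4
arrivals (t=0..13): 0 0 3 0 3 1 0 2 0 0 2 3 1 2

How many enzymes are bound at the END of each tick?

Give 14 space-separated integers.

Answer: 0 0 3 3 3 3 3 3 3 3 3 3 3 3

Derivation:
t=0: arr=0 -> substrate=0 bound=0 product=0
t=1: arr=0 -> substrate=0 bound=0 product=0
t=2: arr=3 -> substrate=0 bound=3 product=0
t=3: arr=0 -> substrate=0 bound=3 product=0
t=4: arr=3 -> substrate=3 bound=3 product=0
t=5: arr=1 -> substrate=4 bound=3 product=0
t=6: arr=0 -> substrate=1 bound=3 product=3
t=7: arr=2 -> substrate=3 bound=3 product=3
t=8: arr=0 -> substrate=3 bound=3 product=3
t=9: arr=0 -> substrate=3 bound=3 product=3
t=10: arr=2 -> substrate=2 bound=3 product=6
t=11: arr=3 -> substrate=5 bound=3 product=6
t=12: arr=1 -> substrate=6 bound=3 product=6
t=13: arr=2 -> substrate=8 bound=3 product=6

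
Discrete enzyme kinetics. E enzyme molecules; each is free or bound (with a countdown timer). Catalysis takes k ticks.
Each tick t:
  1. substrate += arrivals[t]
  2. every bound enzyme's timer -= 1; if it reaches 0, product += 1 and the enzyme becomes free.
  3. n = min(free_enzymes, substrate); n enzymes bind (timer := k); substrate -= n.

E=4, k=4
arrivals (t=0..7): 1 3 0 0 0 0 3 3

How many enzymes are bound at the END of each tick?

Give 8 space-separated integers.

Answer: 1 4 4 4 3 0 3 4

Derivation:
t=0: arr=1 -> substrate=0 bound=1 product=0
t=1: arr=3 -> substrate=0 bound=4 product=0
t=2: arr=0 -> substrate=0 bound=4 product=0
t=3: arr=0 -> substrate=0 bound=4 product=0
t=4: arr=0 -> substrate=0 bound=3 product=1
t=5: arr=0 -> substrate=0 bound=0 product=4
t=6: arr=3 -> substrate=0 bound=3 product=4
t=7: arr=3 -> substrate=2 bound=4 product=4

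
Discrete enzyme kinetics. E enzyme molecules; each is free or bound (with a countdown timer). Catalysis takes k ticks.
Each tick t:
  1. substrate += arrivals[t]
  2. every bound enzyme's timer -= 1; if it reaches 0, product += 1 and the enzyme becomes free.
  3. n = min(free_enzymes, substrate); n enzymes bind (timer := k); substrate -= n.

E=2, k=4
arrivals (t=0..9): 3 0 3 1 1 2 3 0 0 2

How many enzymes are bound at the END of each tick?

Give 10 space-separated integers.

t=0: arr=3 -> substrate=1 bound=2 product=0
t=1: arr=0 -> substrate=1 bound=2 product=0
t=2: arr=3 -> substrate=4 bound=2 product=0
t=3: arr=1 -> substrate=5 bound=2 product=0
t=4: arr=1 -> substrate=4 bound=2 product=2
t=5: arr=2 -> substrate=6 bound=2 product=2
t=6: arr=3 -> substrate=9 bound=2 product=2
t=7: arr=0 -> substrate=9 bound=2 product=2
t=8: arr=0 -> substrate=7 bound=2 product=4
t=9: arr=2 -> substrate=9 bound=2 product=4

Answer: 2 2 2 2 2 2 2 2 2 2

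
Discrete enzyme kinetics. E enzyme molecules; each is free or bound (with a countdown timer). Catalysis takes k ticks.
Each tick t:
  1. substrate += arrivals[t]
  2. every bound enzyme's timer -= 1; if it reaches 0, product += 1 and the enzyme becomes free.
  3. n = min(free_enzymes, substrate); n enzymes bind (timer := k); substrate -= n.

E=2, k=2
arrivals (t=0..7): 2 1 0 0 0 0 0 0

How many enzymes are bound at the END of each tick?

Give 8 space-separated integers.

t=0: arr=2 -> substrate=0 bound=2 product=0
t=1: arr=1 -> substrate=1 bound=2 product=0
t=2: arr=0 -> substrate=0 bound=1 product=2
t=3: arr=0 -> substrate=0 bound=1 product=2
t=4: arr=0 -> substrate=0 bound=0 product=3
t=5: arr=0 -> substrate=0 bound=0 product=3
t=6: arr=0 -> substrate=0 bound=0 product=3
t=7: arr=0 -> substrate=0 bound=0 product=3

Answer: 2 2 1 1 0 0 0 0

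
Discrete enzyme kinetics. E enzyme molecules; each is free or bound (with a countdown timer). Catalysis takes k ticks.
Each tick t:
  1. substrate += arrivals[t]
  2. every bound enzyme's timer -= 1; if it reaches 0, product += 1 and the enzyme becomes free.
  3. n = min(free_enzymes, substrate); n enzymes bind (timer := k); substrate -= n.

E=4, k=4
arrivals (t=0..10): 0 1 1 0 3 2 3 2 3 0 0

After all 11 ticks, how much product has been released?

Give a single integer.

Answer: 6

Derivation:
t=0: arr=0 -> substrate=0 bound=0 product=0
t=1: arr=1 -> substrate=0 bound=1 product=0
t=2: arr=1 -> substrate=0 bound=2 product=0
t=3: arr=0 -> substrate=0 bound=2 product=0
t=4: arr=3 -> substrate=1 bound=4 product=0
t=5: arr=2 -> substrate=2 bound=4 product=1
t=6: arr=3 -> substrate=4 bound=4 product=2
t=7: arr=2 -> substrate=6 bound=4 product=2
t=8: arr=3 -> substrate=7 bound=4 product=4
t=9: arr=0 -> substrate=6 bound=4 product=5
t=10: arr=0 -> substrate=5 bound=4 product=6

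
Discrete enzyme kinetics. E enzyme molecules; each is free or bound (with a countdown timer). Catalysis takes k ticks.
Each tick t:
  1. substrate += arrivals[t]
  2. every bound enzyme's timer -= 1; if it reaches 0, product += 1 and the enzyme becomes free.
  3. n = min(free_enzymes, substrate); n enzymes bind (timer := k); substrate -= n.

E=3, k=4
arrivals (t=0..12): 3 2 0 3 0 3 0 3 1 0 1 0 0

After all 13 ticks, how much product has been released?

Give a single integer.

t=0: arr=3 -> substrate=0 bound=3 product=0
t=1: arr=2 -> substrate=2 bound=3 product=0
t=2: arr=0 -> substrate=2 bound=3 product=0
t=3: arr=3 -> substrate=5 bound=3 product=0
t=4: arr=0 -> substrate=2 bound=3 product=3
t=5: arr=3 -> substrate=5 bound=3 product=3
t=6: arr=0 -> substrate=5 bound=3 product=3
t=7: arr=3 -> substrate=8 bound=3 product=3
t=8: arr=1 -> substrate=6 bound=3 product=6
t=9: arr=0 -> substrate=6 bound=3 product=6
t=10: arr=1 -> substrate=7 bound=3 product=6
t=11: arr=0 -> substrate=7 bound=3 product=6
t=12: arr=0 -> substrate=4 bound=3 product=9

Answer: 9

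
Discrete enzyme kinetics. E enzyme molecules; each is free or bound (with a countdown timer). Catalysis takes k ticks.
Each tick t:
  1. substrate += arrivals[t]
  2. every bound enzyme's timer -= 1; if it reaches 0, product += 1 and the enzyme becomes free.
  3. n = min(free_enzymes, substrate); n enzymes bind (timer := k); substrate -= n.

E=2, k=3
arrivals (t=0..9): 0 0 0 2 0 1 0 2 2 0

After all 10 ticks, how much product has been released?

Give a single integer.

t=0: arr=0 -> substrate=0 bound=0 product=0
t=1: arr=0 -> substrate=0 bound=0 product=0
t=2: arr=0 -> substrate=0 bound=0 product=0
t=3: arr=2 -> substrate=0 bound=2 product=0
t=4: arr=0 -> substrate=0 bound=2 product=0
t=5: arr=1 -> substrate=1 bound=2 product=0
t=6: arr=0 -> substrate=0 bound=1 product=2
t=7: arr=2 -> substrate=1 bound=2 product=2
t=8: arr=2 -> substrate=3 bound=2 product=2
t=9: arr=0 -> substrate=2 bound=2 product=3

Answer: 3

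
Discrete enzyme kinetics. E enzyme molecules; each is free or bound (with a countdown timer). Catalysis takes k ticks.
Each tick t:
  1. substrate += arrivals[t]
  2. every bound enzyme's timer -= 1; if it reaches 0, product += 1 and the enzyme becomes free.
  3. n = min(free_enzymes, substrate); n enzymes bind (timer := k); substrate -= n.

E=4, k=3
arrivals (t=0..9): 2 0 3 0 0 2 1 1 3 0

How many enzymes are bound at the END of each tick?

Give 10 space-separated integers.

Answer: 2 2 4 3 3 3 3 4 4 4

Derivation:
t=0: arr=2 -> substrate=0 bound=2 product=0
t=1: arr=0 -> substrate=0 bound=2 product=0
t=2: arr=3 -> substrate=1 bound=4 product=0
t=3: arr=0 -> substrate=0 bound=3 product=2
t=4: arr=0 -> substrate=0 bound=3 product=2
t=5: arr=2 -> substrate=0 bound=3 product=4
t=6: arr=1 -> substrate=0 bound=3 product=5
t=7: arr=1 -> substrate=0 bound=4 product=5
t=8: arr=3 -> substrate=1 bound=4 product=7
t=9: arr=0 -> substrate=0 bound=4 product=8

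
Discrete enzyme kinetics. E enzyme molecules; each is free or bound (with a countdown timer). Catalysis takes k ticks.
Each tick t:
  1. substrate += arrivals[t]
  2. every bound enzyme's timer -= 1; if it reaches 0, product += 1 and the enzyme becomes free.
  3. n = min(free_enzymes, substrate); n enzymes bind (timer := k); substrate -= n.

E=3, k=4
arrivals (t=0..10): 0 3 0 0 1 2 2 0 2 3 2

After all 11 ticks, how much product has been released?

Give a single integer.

t=0: arr=0 -> substrate=0 bound=0 product=0
t=1: arr=3 -> substrate=0 bound=3 product=0
t=2: arr=0 -> substrate=0 bound=3 product=0
t=3: arr=0 -> substrate=0 bound=3 product=0
t=4: arr=1 -> substrate=1 bound=3 product=0
t=5: arr=2 -> substrate=0 bound=3 product=3
t=6: arr=2 -> substrate=2 bound=3 product=3
t=7: arr=0 -> substrate=2 bound=3 product=3
t=8: arr=2 -> substrate=4 bound=3 product=3
t=9: arr=3 -> substrate=4 bound=3 product=6
t=10: arr=2 -> substrate=6 bound=3 product=6

Answer: 6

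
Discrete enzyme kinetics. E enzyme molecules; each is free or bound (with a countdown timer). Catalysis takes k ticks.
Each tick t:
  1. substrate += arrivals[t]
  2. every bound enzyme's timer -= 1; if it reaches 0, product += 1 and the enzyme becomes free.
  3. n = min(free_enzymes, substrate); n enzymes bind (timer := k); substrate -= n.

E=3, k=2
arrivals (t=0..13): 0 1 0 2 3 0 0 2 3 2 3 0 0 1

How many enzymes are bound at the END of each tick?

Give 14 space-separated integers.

Answer: 0 1 1 2 3 3 2 2 3 3 3 3 3 3

Derivation:
t=0: arr=0 -> substrate=0 bound=0 product=0
t=1: arr=1 -> substrate=0 bound=1 product=0
t=2: arr=0 -> substrate=0 bound=1 product=0
t=3: arr=2 -> substrate=0 bound=2 product=1
t=4: arr=3 -> substrate=2 bound=3 product=1
t=5: arr=0 -> substrate=0 bound=3 product=3
t=6: arr=0 -> substrate=0 bound=2 product=4
t=7: arr=2 -> substrate=0 bound=2 product=6
t=8: arr=3 -> substrate=2 bound=3 product=6
t=9: arr=2 -> substrate=2 bound=3 product=8
t=10: arr=3 -> substrate=4 bound=3 product=9
t=11: arr=0 -> substrate=2 bound=3 product=11
t=12: arr=0 -> substrate=1 bound=3 product=12
t=13: arr=1 -> substrate=0 bound=3 product=14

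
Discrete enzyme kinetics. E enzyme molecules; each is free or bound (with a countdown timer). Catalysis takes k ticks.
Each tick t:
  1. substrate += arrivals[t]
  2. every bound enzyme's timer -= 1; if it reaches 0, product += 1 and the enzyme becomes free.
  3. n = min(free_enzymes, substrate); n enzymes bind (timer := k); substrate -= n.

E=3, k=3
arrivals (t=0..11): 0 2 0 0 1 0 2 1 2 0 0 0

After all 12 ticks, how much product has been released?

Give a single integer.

Answer: 6

Derivation:
t=0: arr=0 -> substrate=0 bound=0 product=0
t=1: arr=2 -> substrate=0 bound=2 product=0
t=2: arr=0 -> substrate=0 bound=2 product=0
t=3: arr=0 -> substrate=0 bound=2 product=0
t=4: arr=1 -> substrate=0 bound=1 product=2
t=5: arr=0 -> substrate=0 bound=1 product=2
t=6: arr=2 -> substrate=0 bound=3 product=2
t=7: arr=1 -> substrate=0 bound=3 product=3
t=8: arr=2 -> substrate=2 bound=3 product=3
t=9: arr=0 -> substrate=0 bound=3 product=5
t=10: arr=0 -> substrate=0 bound=2 product=6
t=11: arr=0 -> substrate=0 bound=2 product=6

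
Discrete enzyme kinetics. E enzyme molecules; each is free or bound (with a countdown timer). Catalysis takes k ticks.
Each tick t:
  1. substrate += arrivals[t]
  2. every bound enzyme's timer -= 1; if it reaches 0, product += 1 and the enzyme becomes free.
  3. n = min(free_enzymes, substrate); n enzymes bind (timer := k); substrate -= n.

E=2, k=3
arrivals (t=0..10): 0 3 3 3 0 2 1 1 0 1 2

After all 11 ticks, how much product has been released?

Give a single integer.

Answer: 6

Derivation:
t=0: arr=0 -> substrate=0 bound=0 product=0
t=1: arr=3 -> substrate=1 bound=2 product=0
t=2: arr=3 -> substrate=4 bound=2 product=0
t=3: arr=3 -> substrate=7 bound=2 product=0
t=4: arr=0 -> substrate=5 bound=2 product=2
t=5: arr=2 -> substrate=7 bound=2 product=2
t=6: arr=1 -> substrate=8 bound=2 product=2
t=7: arr=1 -> substrate=7 bound=2 product=4
t=8: arr=0 -> substrate=7 bound=2 product=4
t=9: arr=1 -> substrate=8 bound=2 product=4
t=10: arr=2 -> substrate=8 bound=2 product=6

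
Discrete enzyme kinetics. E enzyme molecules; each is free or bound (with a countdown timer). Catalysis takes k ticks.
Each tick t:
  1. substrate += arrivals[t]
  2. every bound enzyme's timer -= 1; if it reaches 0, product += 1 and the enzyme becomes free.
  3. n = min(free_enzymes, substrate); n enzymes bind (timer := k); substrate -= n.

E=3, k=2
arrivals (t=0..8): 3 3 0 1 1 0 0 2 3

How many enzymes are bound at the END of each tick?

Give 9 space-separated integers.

t=0: arr=3 -> substrate=0 bound=3 product=0
t=1: arr=3 -> substrate=3 bound=3 product=0
t=2: arr=0 -> substrate=0 bound=3 product=3
t=3: arr=1 -> substrate=1 bound=3 product=3
t=4: arr=1 -> substrate=0 bound=2 product=6
t=5: arr=0 -> substrate=0 bound=2 product=6
t=6: arr=0 -> substrate=0 bound=0 product=8
t=7: arr=2 -> substrate=0 bound=2 product=8
t=8: arr=3 -> substrate=2 bound=3 product=8

Answer: 3 3 3 3 2 2 0 2 3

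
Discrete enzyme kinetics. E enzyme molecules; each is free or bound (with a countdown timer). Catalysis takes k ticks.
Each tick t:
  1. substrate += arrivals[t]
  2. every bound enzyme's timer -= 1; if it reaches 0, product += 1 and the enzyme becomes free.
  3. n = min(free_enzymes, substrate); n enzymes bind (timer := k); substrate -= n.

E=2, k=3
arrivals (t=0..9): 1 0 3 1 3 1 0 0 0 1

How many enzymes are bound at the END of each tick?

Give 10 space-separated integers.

t=0: arr=1 -> substrate=0 bound=1 product=0
t=1: arr=0 -> substrate=0 bound=1 product=0
t=2: arr=3 -> substrate=2 bound=2 product=0
t=3: arr=1 -> substrate=2 bound=2 product=1
t=4: arr=3 -> substrate=5 bound=2 product=1
t=5: arr=1 -> substrate=5 bound=2 product=2
t=6: arr=0 -> substrate=4 bound=2 product=3
t=7: arr=0 -> substrate=4 bound=2 product=3
t=8: arr=0 -> substrate=3 bound=2 product=4
t=9: arr=1 -> substrate=3 bound=2 product=5

Answer: 1 1 2 2 2 2 2 2 2 2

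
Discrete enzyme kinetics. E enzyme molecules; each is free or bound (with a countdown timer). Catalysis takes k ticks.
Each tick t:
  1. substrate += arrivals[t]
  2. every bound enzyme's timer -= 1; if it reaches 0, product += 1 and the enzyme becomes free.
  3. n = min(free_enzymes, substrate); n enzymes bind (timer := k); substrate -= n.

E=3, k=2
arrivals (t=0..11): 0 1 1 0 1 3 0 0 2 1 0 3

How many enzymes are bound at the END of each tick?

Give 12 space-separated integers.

t=0: arr=0 -> substrate=0 bound=0 product=0
t=1: arr=1 -> substrate=0 bound=1 product=0
t=2: arr=1 -> substrate=0 bound=2 product=0
t=3: arr=0 -> substrate=0 bound=1 product=1
t=4: arr=1 -> substrate=0 bound=1 product=2
t=5: arr=3 -> substrate=1 bound=3 product=2
t=6: arr=0 -> substrate=0 bound=3 product=3
t=7: arr=0 -> substrate=0 bound=1 product=5
t=8: arr=2 -> substrate=0 bound=2 product=6
t=9: arr=1 -> substrate=0 bound=3 product=6
t=10: arr=0 -> substrate=0 bound=1 product=8
t=11: arr=3 -> substrate=0 bound=3 product=9

Answer: 0 1 2 1 1 3 3 1 2 3 1 3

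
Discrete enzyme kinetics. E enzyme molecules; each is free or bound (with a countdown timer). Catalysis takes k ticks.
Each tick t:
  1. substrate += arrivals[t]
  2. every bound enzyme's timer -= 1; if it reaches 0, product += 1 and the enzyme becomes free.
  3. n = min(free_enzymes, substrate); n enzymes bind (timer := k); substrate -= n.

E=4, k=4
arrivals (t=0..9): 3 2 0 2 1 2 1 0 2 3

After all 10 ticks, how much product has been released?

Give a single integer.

t=0: arr=3 -> substrate=0 bound=3 product=0
t=1: arr=2 -> substrate=1 bound=4 product=0
t=2: arr=0 -> substrate=1 bound=4 product=0
t=3: arr=2 -> substrate=3 bound=4 product=0
t=4: arr=1 -> substrate=1 bound=4 product=3
t=5: arr=2 -> substrate=2 bound=4 product=4
t=6: arr=1 -> substrate=3 bound=4 product=4
t=7: arr=0 -> substrate=3 bound=4 product=4
t=8: arr=2 -> substrate=2 bound=4 product=7
t=9: arr=3 -> substrate=4 bound=4 product=8

Answer: 8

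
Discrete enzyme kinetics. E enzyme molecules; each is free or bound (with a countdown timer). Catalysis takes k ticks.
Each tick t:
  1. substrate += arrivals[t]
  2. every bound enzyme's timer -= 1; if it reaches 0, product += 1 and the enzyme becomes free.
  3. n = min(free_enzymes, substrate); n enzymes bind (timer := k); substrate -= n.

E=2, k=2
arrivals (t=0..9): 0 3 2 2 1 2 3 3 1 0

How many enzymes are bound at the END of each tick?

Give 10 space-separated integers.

Answer: 0 2 2 2 2 2 2 2 2 2

Derivation:
t=0: arr=0 -> substrate=0 bound=0 product=0
t=1: arr=3 -> substrate=1 bound=2 product=0
t=2: arr=2 -> substrate=3 bound=2 product=0
t=3: arr=2 -> substrate=3 bound=2 product=2
t=4: arr=1 -> substrate=4 bound=2 product=2
t=5: arr=2 -> substrate=4 bound=2 product=4
t=6: arr=3 -> substrate=7 bound=2 product=4
t=7: arr=3 -> substrate=8 bound=2 product=6
t=8: arr=1 -> substrate=9 bound=2 product=6
t=9: arr=0 -> substrate=7 bound=2 product=8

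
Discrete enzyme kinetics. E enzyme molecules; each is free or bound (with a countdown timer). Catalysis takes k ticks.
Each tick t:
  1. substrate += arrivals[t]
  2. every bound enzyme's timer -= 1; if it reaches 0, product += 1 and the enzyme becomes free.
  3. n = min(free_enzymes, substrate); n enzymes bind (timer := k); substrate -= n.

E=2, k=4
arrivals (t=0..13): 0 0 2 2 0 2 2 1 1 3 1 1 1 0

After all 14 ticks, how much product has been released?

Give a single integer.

t=0: arr=0 -> substrate=0 bound=0 product=0
t=1: arr=0 -> substrate=0 bound=0 product=0
t=2: arr=2 -> substrate=0 bound=2 product=0
t=3: arr=2 -> substrate=2 bound=2 product=0
t=4: arr=0 -> substrate=2 bound=2 product=0
t=5: arr=2 -> substrate=4 bound=2 product=0
t=6: arr=2 -> substrate=4 bound=2 product=2
t=7: arr=1 -> substrate=5 bound=2 product=2
t=8: arr=1 -> substrate=6 bound=2 product=2
t=9: arr=3 -> substrate=9 bound=2 product=2
t=10: arr=1 -> substrate=8 bound=2 product=4
t=11: arr=1 -> substrate=9 bound=2 product=4
t=12: arr=1 -> substrate=10 bound=2 product=4
t=13: arr=0 -> substrate=10 bound=2 product=4

Answer: 4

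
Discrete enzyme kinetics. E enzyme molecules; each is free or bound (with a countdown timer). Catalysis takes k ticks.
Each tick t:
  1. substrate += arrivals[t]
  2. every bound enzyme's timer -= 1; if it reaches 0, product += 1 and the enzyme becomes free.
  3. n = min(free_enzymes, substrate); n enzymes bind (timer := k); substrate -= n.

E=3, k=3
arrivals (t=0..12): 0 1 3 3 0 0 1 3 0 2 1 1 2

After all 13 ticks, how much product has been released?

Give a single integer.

Answer: 9

Derivation:
t=0: arr=0 -> substrate=0 bound=0 product=0
t=1: arr=1 -> substrate=0 bound=1 product=0
t=2: arr=3 -> substrate=1 bound=3 product=0
t=3: arr=3 -> substrate=4 bound=3 product=0
t=4: arr=0 -> substrate=3 bound=3 product=1
t=5: arr=0 -> substrate=1 bound=3 product=3
t=6: arr=1 -> substrate=2 bound=3 product=3
t=7: arr=3 -> substrate=4 bound=3 product=4
t=8: arr=0 -> substrate=2 bound=3 product=6
t=9: arr=2 -> substrate=4 bound=3 product=6
t=10: arr=1 -> substrate=4 bound=3 product=7
t=11: arr=1 -> substrate=3 bound=3 product=9
t=12: arr=2 -> substrate=5 bound=3 product=9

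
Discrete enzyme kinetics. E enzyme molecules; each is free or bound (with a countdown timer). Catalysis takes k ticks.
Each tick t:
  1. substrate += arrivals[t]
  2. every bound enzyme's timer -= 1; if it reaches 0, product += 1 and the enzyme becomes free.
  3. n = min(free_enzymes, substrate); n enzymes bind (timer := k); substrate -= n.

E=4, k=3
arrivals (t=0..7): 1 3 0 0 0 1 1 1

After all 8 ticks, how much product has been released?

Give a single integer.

t=0: arr=1 -> substrate=0 bound=1 product=0
t=1: arr=3 -> substrate=0 bound=4 product=0
t=2: arr=0 -> substrate=0 bound=4 product=0
t=3: arr=0 -> substrate=0 bound=3 product=1
t=4: arr=0 -> substrate=0 bound=0 product=4
t=5: arr=1 -> substrate=0 bound=1 product=4
t=6: arr=1 -> substrate=0 bound=2 product=4
t=7: arr=1 -> substrate=0 bound=3 product=4

Answer: 4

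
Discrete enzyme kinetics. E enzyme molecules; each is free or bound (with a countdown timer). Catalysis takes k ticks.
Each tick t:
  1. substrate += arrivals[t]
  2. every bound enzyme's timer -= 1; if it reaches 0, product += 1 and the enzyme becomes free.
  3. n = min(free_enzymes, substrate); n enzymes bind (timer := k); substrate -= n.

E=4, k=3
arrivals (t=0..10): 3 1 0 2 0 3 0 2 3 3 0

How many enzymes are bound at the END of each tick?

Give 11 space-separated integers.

t=0: arr=3 -> substrate=0 bound=3 product=0
t=1: arr=1 -> substrate=0 bound=4 product=0
t=2: arr=0 -> substrate=0 bound=4 product=0
t=3: arr=2 -> substrate=0 bound=3 product=3
t=4: arr=0 -> substrate=0 bound=2 product=4
t=5: arr=3 -> substrate=1 bound=4 product=4
t=6: arr=0 -> substrate=0 bound=3 product=6
t=7: arr=2 -> substrate=1 bound=4 product=6
t=8: arr=3 -> substrate=2 bound=4 product=8
t=9: arr=3 -> substrate=4 bound=4 product=9
t=10: arr=0 -> substrate=3 bound=4 product=10

Answer: 3 4 4 3 2 4 3 4 4 4 4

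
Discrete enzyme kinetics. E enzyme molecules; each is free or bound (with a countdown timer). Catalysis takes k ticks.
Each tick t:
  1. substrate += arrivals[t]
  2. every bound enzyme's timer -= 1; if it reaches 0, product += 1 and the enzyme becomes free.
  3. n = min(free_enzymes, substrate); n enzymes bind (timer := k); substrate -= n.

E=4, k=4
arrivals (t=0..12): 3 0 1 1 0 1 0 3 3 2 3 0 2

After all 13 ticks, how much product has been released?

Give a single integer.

Answer: 9

Derivation:
t=0: arr=3 -> substrate=0 bound=3 product=0
t=1: arr=0 -> substrate=0 bound=3 product=0
t=2: arr=1 -> substrate=0 bound=4 product=0
t=3: arr=1 -> substrate=1 bound=4 product=0
t=4: arr=0 -> substrate=0 bound=2 product=3
t=5: arr=1 -> substrate=0 bound=3 product=3
t=6: arr=0 -> substrate=0 bound=2 product=4
t=7: arr=3 -> substrate=1 bound=4 product=4
t=8: arr=3 -> substrate=3 bound=4 product=5
t=9: arr=2 -> substrate=4 bound=4 product=6
t=10: arr=3 -> substrate=7 bound=4 product=6
t=11: arr=0 -> substrate=5 bound=4 product=8
t=12: arr=2 -> substrate=6 bound=4 product=9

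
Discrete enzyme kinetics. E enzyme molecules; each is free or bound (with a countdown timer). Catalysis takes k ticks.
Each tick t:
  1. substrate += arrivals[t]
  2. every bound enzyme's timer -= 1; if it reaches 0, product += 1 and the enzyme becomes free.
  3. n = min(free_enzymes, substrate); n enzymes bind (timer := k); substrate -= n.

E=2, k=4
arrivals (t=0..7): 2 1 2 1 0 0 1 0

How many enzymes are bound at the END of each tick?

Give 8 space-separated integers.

t=0: arr=2 -> substrate=0 bound=2 product=0
t=1: arr=1 -> substrate=1 bound=2 product=0
t=2: arr=2 -> substrate=3 bound=2 product=0
t=3: arr=1 -> substrate=4 bound=2 product=0
t=4: arr=0 -> substrate=2 bound=2 product=2
t=5: arr=0 -> substrate=2 bound=2 product=2
t=6: arr=1 -> substrate=3 bound=2 product=2
t=7: arr=0 -> substrate=3 bound=2 product=2

Answer: 2 2 2 2 2 2 2 2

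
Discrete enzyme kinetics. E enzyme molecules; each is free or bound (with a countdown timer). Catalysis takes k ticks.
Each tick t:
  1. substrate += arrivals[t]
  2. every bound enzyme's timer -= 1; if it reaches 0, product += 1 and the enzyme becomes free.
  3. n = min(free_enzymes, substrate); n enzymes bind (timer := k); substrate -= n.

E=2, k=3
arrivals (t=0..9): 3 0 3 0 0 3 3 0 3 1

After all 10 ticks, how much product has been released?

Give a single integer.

Answer: 6

Derivation:
t=0: arr=3 -> substrate=1 bound=2 product=0
t=1: arr=0 -> substrate=1 bound=2 product=0
t=2: arr=3 -> substrate=4 bound=2 product=0
t=3: arr=0 -> substrate=2 bound=2 product=2
t=4: arr=0 -> substrate=2 bound=2 product=2
t=5: arr=3 -> substrate=5 bound=2 product=2
t=6: arr=3 -> substrate=6 bound=2 product=4
t=7: arr=0 -> substrate=6 bound=2 product=4
t=8: arr=3 -> substrate=9 bound=2 product=4
t=9: arr=1 -> substrate=8 bound=2 product=6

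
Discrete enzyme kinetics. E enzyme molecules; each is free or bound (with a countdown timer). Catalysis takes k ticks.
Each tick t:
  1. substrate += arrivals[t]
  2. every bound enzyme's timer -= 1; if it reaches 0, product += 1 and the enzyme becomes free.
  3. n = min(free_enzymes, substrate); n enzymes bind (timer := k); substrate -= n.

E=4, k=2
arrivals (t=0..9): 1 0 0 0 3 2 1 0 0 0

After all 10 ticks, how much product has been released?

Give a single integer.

Answer: 7

Derivation:
t=0: arr=1 -> substrate=0 bound=1 product=0
t=1: arr=0 -> substrate=0 bound=1 product=0
t=2: arr=0 -> substrate=0 bound=0 product=1
t=3: arr=0 -> substrate=0 bound=0 product=1
t=4: arr=3 -> substrate=0 bound=3 product=1
t=5: arr=2 -> substrate=1 bound=4 product=1
t=6: arr=1 -> substrate=0 bound=3 product=4
t=7: arr=0 -> substrate=0 bound=2 product=5
t=8: arr=0 -> substrate=0 bound=0 product=7
t=9: arr=0 -> substrate=0 bound=0 product=7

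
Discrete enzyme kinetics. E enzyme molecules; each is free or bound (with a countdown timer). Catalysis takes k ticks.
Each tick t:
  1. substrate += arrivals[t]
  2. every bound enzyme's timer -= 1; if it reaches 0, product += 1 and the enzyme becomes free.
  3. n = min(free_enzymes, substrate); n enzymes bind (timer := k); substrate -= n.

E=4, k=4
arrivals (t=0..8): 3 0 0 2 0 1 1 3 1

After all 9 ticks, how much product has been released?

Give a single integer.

Answer: 5

Derivation:
t=0: arr=3 -> substrate=0 bound=3 product=0
t=1: arr=0 -> substrate=0 bound=3 product=0
t=2: arr=0 -> substrate=0 bound=3 product=0
t=3: arr=2 -> substrate=1 bound=4 product=0
t=4: arr=0 -> substrate=0 bound=2 product=3
t=5: arr=1 -> substrate=0 bound=3 product=3
t=6: arr=1 -> substrate=0 bound=4 product=3
t=7: arr=3 -> substrate=2 bound=4 product=4
t=8: arr=1 -> substrate=2 bound=4 product=5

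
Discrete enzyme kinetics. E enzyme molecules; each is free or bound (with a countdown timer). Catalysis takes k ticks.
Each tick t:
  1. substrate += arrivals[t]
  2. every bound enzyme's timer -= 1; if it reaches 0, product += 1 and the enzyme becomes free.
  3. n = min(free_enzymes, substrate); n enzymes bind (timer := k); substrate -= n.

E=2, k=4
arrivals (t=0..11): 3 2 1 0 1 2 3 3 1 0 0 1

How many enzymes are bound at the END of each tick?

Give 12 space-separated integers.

Answer: 2 2 2 2 2 2 2 2 2 2 2 2

Derivation:
t=0: arr=3 -> substrate=1 bound=2 product=0
t=1: arr=2 -> substrate=3 bound=2 product=0
t=2: arr=1 -> substrate=4 bound=2 product=0
t=3: arr=0 -> substrate=4 bound=2 product=0
t=4: arr=1 -> substrate=3 bound=2 product=2
t=5: arr=2 -> substrate=5 bound=2 product=2
t=6: arr=3 -> substrate=8 bound=2 product=2
t=7: arr=3 -> substrate=11 bound=2 product=2
t=8: arr=1 -> substrate=10 bound=2 product=4
t=9: arr=0 -> substrate=10 bound=2 product=4
t=10: arr=0 -> substrate=10 bound=2 product=4
t=11: arr=1 -> substrate=11 bound=2 product=4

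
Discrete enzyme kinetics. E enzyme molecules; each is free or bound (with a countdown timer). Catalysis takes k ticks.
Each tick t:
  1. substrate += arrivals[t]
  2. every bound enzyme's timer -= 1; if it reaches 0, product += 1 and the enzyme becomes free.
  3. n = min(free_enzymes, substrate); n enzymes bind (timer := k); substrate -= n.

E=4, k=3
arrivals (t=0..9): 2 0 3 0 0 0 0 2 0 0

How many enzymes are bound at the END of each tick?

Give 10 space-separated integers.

Answer: 2 2 4 3 3 1 0 2 2 2

Derivation:
t=0: arr=2 -> substrate=0 bound=2 product=0
t=1: arr=0 -> substrate=0 bound=2 product=0
t=2: arr=3 -> substrate=1 bound=4 product=0
t=3: arr=0 -> substrate=0 bound=3 product=2
t=4: arr=0 -> substrate=0 bound=3 product=2
t=5: arr=0 -> substrate=0 bound=1 product=4
t=6: arr=0 -> substrate=0 bound=0 product=5
t=7: arr=2 -> substrate=0 bound=2 product=5
t=8: arr=0 -> substrate=0 bound=2 product=5
t=9: arr=0 -> substrate=0 bound=2 product=5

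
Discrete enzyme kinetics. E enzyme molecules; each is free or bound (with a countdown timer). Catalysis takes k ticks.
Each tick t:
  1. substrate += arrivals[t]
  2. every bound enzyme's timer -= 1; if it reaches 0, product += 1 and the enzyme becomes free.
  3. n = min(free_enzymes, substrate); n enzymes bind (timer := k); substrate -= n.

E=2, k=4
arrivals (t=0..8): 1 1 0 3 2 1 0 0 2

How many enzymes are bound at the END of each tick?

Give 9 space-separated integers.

Answer: 1 2 2 2 2 2 2 2 2

Derivation:
t=0: arr=1 -> substrate=0 bound=1 product=0
t=1: arr=1 -> substrate=0 bound=2 product=0
t=2: arr=0 -> substrate=0 bound=2 product=0
t=3: arr=3 -> substrate=3 bound=2 product=0
t=4: arr=2 -> substrate=4 bound=2 product=1
t=5: arr=1 -> substrate=4 bound=2 product=2
t=6: arr=0 -> substrate=4 bound=2 product=2
t=7: arr=0 -> substrate=4 bound=2 product=2
t=8: arr=2 -> substrate=5 bound=2 product=3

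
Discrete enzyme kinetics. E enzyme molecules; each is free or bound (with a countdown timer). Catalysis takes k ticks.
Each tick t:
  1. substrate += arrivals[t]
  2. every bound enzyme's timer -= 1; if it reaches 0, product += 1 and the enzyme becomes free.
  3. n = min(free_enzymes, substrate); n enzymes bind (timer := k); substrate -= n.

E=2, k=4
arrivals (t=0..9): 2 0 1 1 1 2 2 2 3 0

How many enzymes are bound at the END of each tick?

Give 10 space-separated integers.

t=0: arr=2 -> substrate=0 bound=2 product=0
t=1: arr=0 -> substrate=0 bound=2 product=0
t=2: arr=1 -> substrate=1 bound=2 product=0
t=3: arr=1 -> substrate=2 bound=2 product=0
t=4: arr=1 -> substrate=1 bound=2 product=2
t=5: arr=2 -> substrate=3 bound=2 product=2
t=6: arr=2 -> substrate=5 bound=2 product=2
t=7: arr=2 -> substrate=7 bound=2 product=2
t=8: arr=3 -> substrate=8 bound=2 product=4
t=9: arr=0 -> substrate=8 bound=2 product=4

Answer: 2 2 2 2 2 2 2 2 2 2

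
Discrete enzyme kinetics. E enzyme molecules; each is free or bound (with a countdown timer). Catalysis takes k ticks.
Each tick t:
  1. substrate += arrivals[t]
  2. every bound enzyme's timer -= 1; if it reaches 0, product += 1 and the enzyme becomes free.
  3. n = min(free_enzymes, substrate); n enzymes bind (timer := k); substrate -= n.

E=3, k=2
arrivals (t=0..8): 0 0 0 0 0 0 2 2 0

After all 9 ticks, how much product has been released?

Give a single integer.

Answer: 2

Derivation:
t=0: arr=0 -> substrate=0 bound=0 product=0
t=1: arr=0 -> substrate=0 bound=0 product=0
t=2: arr=0 -> substrate=0 bound=0 product=0
t=3: arr=0 -> substrate=0 bound=0 product=0
t=4: arr=0 -> substrate=0 bound=0 product=0
t=5: arr=0 -> substrate=0 bound=0 product=0
t=6: arr=2 -> substrate=0 bound=2 product=0
t=7: arr=2 -> substrate=1 bound=3 product=0
t=8: arr=0 -> substrate=0 bound=2 product=2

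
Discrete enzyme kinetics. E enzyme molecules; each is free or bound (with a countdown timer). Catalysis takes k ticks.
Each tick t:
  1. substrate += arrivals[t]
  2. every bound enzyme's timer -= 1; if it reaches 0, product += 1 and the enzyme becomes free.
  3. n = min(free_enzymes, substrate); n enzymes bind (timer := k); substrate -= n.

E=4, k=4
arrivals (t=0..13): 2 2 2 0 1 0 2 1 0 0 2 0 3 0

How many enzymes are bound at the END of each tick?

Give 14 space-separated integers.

t=0: arr=2 -> substrate=0 bound=2 product=0
t=1: arr=2 -> substrate=0 bound=4 product=0
t=2: arr=2 -> substrate=2 bound=4 product=0
t=3: arr=0 -> substrate=2 bound=4 product=0
t=4: arr=1 -> substrate=1 bound=4 product=2
t=5: arr=0 -> substrate=0 bound=3 product=4
t=6: arr=2 -> substrate=1 bound=4 product=4
t=7: arr=1 -> substrate=2 bound=4 product=4
t=8: arr=0 -> substrate=0 bound=4 product=6
t=9: arr=0 -> substrate=0 bound=3 product=7
t=10: arr=2 -> substrate=0 bound=4 product=8
t=11: arr=0 -> substrate=0 bound=4 product=8
t=12: arr=3 -> substrate=1 bound=4 product=10
t=13: arr=0 -> substrate=1 bound=4 product=10

Answer: 2 4 4 4 4 3 4 4 4 3 4 4 4 4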